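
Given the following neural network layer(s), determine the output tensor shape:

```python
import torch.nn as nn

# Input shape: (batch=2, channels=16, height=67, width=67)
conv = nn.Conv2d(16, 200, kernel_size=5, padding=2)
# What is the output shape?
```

Input: (2, 16, 67, 67) -> Output: (2, 200, 67, 67)

Answer: (2, 200, 67, 67)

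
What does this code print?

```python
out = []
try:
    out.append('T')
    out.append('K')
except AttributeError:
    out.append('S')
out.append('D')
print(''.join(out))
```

Execution trace: 'T' (try body) → 'K' (try body, no exception) → 'D' (after the try/except). Output: TKD

Answer: TKD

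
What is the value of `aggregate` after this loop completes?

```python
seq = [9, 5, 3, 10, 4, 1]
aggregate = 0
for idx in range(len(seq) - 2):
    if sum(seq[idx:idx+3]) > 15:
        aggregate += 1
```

Count windows with sum > 15
`aggregate` takes the values: 0 → 1 → 2 → 3

Answer: 3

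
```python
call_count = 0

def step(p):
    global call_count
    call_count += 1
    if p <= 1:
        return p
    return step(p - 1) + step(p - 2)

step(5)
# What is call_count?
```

Calls(p) = 1 + Calls(p-1) + Calls(p-2); Calls(0)=Calls(1)=1. For p=5 this gives 15.

Answer: 15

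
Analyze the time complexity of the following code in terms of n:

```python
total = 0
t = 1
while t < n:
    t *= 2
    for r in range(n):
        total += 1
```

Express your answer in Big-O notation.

Each loop level contributes: log n × n. Multiplying the contributions gives O(n log n).

Answer: O(n log n)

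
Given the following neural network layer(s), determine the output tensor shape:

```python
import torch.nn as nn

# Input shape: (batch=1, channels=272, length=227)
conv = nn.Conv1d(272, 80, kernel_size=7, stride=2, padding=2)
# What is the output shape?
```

Input: (1, 272, 227) -> Output: (1, 80, 113)

Answer: (1, 80, 113)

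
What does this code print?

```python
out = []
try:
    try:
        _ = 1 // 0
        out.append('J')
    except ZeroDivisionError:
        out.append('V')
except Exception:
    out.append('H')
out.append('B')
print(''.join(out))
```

Execution trace: 'V' (inner except ZeroDivisionError) → 'B' (after the try/except). Output: VB

Answer: VB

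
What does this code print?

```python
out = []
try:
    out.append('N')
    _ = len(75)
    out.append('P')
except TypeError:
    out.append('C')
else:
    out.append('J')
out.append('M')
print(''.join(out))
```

Execution trace: 'N' (try body) → 'C' (except TypeError) → 'M' (after the try/except). Output: NCM

Answer: NCM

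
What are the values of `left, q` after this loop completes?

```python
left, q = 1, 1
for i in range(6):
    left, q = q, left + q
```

Fibonacci: after 6 iterations
`left, q` takes the values: (1, 1) → (1, 2) → (2, 3) → (3, 5) → (5, 8) → (8, 13) → (13, 21)

Answer: 13, 21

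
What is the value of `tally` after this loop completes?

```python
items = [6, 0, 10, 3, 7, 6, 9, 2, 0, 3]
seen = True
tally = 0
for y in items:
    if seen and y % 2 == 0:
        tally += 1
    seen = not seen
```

Count even values at even positions
`tally` takes the values: 0 → 1 → 2 → 3

Answer: 3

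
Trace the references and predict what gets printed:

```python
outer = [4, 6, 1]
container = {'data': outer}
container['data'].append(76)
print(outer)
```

Key concept: dict holds reference to list.
Step by step:
`outer = [4, 6, 1]` → outer = [4, 6, 1]
`container = {'data': outer}` → container = {'data': [4, 6, 1]}
`container['data'].append(76)` → outer = [4, 6, 1, 76]; container = {'data': [4, 6, 1, 76]}
`print(outer)` → prints [4, 6, 1, 76]

Answer: [4, 6, 1, 76]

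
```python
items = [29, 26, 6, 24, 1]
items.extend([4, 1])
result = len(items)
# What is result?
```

Trace:
`items = [29, 26, 6, 24, 1]` → items = [29, 26, 6, 24, 1]
`items.extend([4, 1])` → items = [29, 26, 6, 24, 1, 4, 1]
`result = len(items)` → result = 7
So result = 7

Answer: 7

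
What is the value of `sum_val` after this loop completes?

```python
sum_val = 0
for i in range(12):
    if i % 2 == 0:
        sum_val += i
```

Sum of even numbers 0 to 11
`sum_val` takes the values: 0 → 2 → 6 → 12 → 20 → 30

Answer: 30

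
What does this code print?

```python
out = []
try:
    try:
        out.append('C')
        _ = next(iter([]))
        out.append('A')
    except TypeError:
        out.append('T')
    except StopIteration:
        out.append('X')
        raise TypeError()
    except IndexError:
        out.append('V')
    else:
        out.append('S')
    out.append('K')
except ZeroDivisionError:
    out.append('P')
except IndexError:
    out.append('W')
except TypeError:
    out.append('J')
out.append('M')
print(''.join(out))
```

Execution trace: 'C' (inner try body) → 'X' (inner except StopIteration) → 'J' (except TypeError) → 'M' (after the try/except). Output: CXJM

Answer: CXJM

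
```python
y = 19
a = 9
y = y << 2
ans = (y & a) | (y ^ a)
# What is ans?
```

Trace:
`y = 19` → y = 19
`a = 9` → a = 9
`y = y << 2` → y = 76
`ans = (y & a) | (y ^ a)` → ans = 77
So ans = 77

Answer: 77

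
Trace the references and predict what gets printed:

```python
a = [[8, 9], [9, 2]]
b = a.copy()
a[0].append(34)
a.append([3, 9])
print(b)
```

Key concept: shallow copy with nested lists.
Step by step:
`a = [[8, 9], [9, 2]]` → a = [[8, 9], [9, 2]]
`b = a.copy()` → b = [[8, 9], [9, 2]]
`a[0].append(34)` → a = [[8, 9, 34], [9, 2]]; b = [[8, 9, 34], [9, 2]]
`a.append([3, 9])` → a = [[8, 9, 34], [9, 2], [3, 9]]
`print(b)` → prints [[8, 9, 34], [9, 2]]

Answer: [[8, 9, 34], [9, 2]]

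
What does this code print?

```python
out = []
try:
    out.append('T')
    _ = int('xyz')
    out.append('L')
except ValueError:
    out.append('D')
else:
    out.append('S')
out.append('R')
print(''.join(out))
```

Execution trace: 'T' (try body) → 'D' (except ValueError) → 'R' (after the try/except). Output: TDR

Answer: TDR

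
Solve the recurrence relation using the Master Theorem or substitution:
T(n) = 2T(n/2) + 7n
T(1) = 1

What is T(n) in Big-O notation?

By Master Theorem: a=2, b=2, f(n)=7n. Since log_2(2) = 1 and f(n) = Θ(n^1), Case 2 applies. T(n) = O(n log n).

Answer: O(n log n)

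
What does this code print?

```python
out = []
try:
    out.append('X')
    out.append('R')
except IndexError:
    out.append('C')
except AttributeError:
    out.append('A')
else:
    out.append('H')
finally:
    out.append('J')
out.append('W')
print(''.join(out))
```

Execution trace: 'X' (try body) → 'R' (try body, no exception) → 'H' (else) → 'J' (finally) → 'W' (after the try/except). Output: XRHJW

Answer: XRHJW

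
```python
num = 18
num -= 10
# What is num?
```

Trace:
`num = 18` → num = 18
`num -= 10` → num = 8
So num = 8

Answer: 8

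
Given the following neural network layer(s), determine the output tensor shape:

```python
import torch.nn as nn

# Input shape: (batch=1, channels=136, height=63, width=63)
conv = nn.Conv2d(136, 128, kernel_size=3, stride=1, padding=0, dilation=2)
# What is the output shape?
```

Input: (1, 136, 63, 63) -> Output: (1, 128, 59, 59)

Answer: (1, 128, 59, 59)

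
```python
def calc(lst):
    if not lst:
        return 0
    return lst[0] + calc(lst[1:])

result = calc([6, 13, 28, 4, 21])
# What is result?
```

6 + 13 + 28 + 4 + 21 + 0 = 72

Answer: 72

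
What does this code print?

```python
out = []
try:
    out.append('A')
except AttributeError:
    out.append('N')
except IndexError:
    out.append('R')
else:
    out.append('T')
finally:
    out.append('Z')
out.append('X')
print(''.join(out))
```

Execution trace: 'A' (try body, no exception) → 'T' (else) → 'Z' (finally) → 'X' (after the try/except). Output: ATZX

Answer: ATZX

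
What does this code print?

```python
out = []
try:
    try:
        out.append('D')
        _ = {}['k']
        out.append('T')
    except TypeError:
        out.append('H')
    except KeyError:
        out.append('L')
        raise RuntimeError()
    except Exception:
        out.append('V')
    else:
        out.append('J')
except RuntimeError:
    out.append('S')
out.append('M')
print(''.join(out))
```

Execution trace: 'D' (inner try body) → 'L' (inner except KeyError) → 'S' (outer except RuntimeError) → 'M' (after the try/except). Output: DLSM

Answer: DLSM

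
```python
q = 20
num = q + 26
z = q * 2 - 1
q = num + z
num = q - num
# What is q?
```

Trace:
`q = 20` → q = 20
`num = q + 26` → num = 46
`z = q * 2 - 1` → z = 39
`q = num + z` → q = 85
`num = q - num` → num = 39
So q = 85

Answer: 85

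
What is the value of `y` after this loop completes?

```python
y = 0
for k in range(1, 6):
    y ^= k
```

XOR of 1 to 5
`y` takes the values: 0 → 1 → 3 → 0 → 4 → 1

Answer: 1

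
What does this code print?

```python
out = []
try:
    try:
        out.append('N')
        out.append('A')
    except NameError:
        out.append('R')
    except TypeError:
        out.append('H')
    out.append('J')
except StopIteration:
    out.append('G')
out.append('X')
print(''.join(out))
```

Execution trace: 'N' (inner try body) → 'A' (inner try body, no exception) → 'J' (try body, no exception) → 'X' (after the try/except). Output: NAJX

Answer: NAJX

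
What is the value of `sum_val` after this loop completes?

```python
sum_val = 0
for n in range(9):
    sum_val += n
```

Sum of 0 to 8 = 36
`sum_val` takes the values: 0 → 1 → 3 → 6 → 10 → 15 → 21 → 28 → 36

Answer: 36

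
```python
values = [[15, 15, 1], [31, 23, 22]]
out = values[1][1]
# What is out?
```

Trace:
`values = [[15, 15, 1], [31, 23, 22]]` → values = [[15, 15, 1], [31, 23, 22]]
`out = values[1][1]` → out = 23
So out = 23

Answer: 23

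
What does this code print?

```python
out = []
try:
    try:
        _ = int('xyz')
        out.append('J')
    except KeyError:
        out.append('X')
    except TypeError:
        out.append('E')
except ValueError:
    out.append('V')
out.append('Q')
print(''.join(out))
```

Execution trace: 'V' (outer except ValueError) → 'Q' (after the try/except). Output: VQ

Answer: VQ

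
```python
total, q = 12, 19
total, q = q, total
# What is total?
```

Trace:
`total, q = 12, 19` → total = 12; q = 19
`total, q = q, total` → total = 19; q = 12
So total = 19

Answer: 19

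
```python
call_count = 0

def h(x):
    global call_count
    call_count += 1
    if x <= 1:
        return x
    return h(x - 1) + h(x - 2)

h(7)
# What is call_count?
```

Calls(x) = 1 + Calls(x-1) + Calls(x-2); Calls(0)=Calls(1)=1. For x=7 this gives 41.

Answer: 41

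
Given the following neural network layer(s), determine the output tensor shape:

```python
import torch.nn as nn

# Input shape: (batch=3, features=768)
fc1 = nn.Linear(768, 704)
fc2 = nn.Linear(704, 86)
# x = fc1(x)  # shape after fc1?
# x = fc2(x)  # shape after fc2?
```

Input: (3, 768) -> after fc1: (3, 704) -> Output: (3, 86)

Answer: (3, 86)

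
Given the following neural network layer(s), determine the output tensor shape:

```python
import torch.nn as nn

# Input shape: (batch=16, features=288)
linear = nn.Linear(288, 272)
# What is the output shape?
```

Input: (16, 288) -> Output: (16, 272)

Answer: (16, 272)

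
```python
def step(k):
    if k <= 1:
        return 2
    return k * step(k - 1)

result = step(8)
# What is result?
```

step(8) = 8 * 7 * 6 * 5 * 4 * 3 * 2 * 2 = 80640

Answer: 80640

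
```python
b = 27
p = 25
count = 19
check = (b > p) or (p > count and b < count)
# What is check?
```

Trace:
`b = 27` → b = 27
`p = 25` → p = 25
`count = 19` → count = 19
`check = (b > p) or (p > count and b < count)` → check = True
So check = True

Answer: True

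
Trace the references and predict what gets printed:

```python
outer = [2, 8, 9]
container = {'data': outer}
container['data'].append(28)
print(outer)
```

Key concept: dict holds reference to list.
Step by step:
`outer = [2, 8, 9]` → outer = [2, 8, 9]
`container = {'data': outer}` → container = {'data': [2, 8, 9]}
`container['data'].append(28)` → outer = [2, 8, 9, 28]; container = {'data': [2, 8, 9, 28]}
`print(outer)` → prints [2, 8, 9, 28]

Answer: [2, 8, 9, 28]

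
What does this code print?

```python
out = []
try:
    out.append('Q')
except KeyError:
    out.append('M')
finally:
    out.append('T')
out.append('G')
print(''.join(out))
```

Execution trace: 'Q' (try body, no exception) → 'T' (finally) → 'G' (after the try/except). Output: QTG

Answer: QTG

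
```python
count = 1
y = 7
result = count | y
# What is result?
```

Trace:
`count = 1` → count = 1
`y = 7` → y = 7
`result = count | y` → result = 7
So result = 7

Answer: 7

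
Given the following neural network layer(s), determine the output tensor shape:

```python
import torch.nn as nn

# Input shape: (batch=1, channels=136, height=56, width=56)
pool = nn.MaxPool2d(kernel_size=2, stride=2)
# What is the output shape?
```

Input: (1, 136, 56, 56) -> Output: (1, 136, 28, 28)

Answer: (1, 136, 28, 28)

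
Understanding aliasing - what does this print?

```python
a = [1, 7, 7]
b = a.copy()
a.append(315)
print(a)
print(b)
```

Key concept: list.copy() creates independent copy.
Step by step:
`a = [1, 7, 7]` → a = [1, 7, 7]
`b = a.copy()` → b = [1, 7, 7]
`a.append(315)` → a = [1, 7, 7, 315]
`print(a)` → prints [1, 7, 7, 315]
`print(b)` → prints [1, 7, 7]

Answer:
[1, 7, 7, 315]
[1, 7, 7]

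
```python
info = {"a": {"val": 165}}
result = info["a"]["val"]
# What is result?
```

Trace:
`info = {"a": {"val": 165}}` → info = {'a': {'val': 165}}
`result = info["a"]["val"]` → result = 165
So result = 165

Answer: 165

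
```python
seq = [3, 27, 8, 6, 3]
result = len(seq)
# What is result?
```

Trace:
`seq = [3, 27, 8, 6, 3]` → seq = [3, 27, 8, 6, 3]
`result = len(seq)` → result = 5
So result = 5

Answer: 5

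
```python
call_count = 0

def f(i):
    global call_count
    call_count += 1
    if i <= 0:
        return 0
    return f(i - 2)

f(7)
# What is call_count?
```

Linear recursion stepping by 2: 5 calls from i=7 down to ≤0.

Answer: 5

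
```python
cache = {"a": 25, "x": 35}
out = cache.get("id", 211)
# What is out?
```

Trace:
`cache = {"a": 25, "x": 35}` → cache = {'a': 25, 'x': 35}
`out = cache.get("id", 211)` → out = 211
So out = 211

Answer: 211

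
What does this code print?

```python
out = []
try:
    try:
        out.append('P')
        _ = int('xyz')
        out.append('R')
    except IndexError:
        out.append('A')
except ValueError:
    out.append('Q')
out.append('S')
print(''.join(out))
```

Execution trace: 'P' (try body) → 'Q' (outer except ValueError) → 'S' (after the try/except). Output: PQS

Answer: PQS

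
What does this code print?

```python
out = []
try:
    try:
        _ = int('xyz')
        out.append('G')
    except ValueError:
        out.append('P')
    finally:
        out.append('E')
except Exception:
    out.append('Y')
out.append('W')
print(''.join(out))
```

Execution trace: 'P' (inner except ValueError) → 'E' (inner finally) → 'W' (after the try/except). Output: PEW

Answer: PEW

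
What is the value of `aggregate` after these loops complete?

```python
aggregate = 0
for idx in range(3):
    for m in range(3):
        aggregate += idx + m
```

Sum of all idx+m for idx,m in 3x3
`aggregate` takes the values: 0 → 1 → 3 → 4 → 6 → 9 → 11 → 14 → 18

Answer: 18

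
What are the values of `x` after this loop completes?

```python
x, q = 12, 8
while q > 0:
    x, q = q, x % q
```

GCD of 12 and 8
`x` takes the values: 12 → 8 → 4

Answer: 4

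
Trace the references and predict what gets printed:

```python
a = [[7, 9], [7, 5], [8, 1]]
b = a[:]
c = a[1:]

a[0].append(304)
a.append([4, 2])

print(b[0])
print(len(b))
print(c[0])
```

Key concept: slice with nested mutation.
Step by step:
`a = [[7, 9], [7, 5], [8, 1]]` → a = [[7, 9], [7, 5], [8, 1]]
`b = a[:]` → b = [[7, 9], [7, 5], [8, 1]]
`c = a[1:]` → c = [[7, 5], [8, 1]]
`a[0].append(304)` → a = [[7, 9, 304], [7, 5], [8, 1]]; b = [[7, 9, 304], [7, 5], [8, 1]]
`a.append([4, 2])` → a = [[7, 9, 304], [7, 5], [8, 1], [4, 2]]
`print(b[0])` → prints [7, 9, 304]
`print(len(b))` → prints 3
`print(c[0])` → prints [7, 5]

Answer:
[7, 9, 304]
3
[7, 5]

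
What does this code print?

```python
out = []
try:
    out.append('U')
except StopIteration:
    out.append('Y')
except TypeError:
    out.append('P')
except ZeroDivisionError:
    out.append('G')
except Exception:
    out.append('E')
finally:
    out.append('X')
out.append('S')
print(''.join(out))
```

Execution trace: 'U' (try body, no exception) → 'X' (finally) → 'S' (after the try/except). Output: UXS

Answer: UXS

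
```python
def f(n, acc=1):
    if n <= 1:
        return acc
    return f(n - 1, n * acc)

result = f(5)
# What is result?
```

Accumulator trace (n, acc): (5, 1) -> (4, 5) -> (3, 20) -> (2, 60) -> (1, 120) -> return 120

Answer: 120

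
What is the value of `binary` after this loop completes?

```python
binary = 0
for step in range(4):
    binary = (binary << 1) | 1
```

Build 4 consecutive 1-bits: 0b1111
`binary` takes the values: 0 → 1 → 3 → 7 → 15

Answer: 15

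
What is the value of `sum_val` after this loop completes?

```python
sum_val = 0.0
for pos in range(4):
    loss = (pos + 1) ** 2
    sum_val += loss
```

Sum of squared losses 1² + 2² + ... + 4²
`sum_val` takes the values: 0.0 → 1.0 → 5.0 → 14.0 → 30.0

Answer: 30.0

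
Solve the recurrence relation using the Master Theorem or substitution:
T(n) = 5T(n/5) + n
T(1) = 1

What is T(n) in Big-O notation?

By Master Theorem: a=5, b=5, f(n)=n. Since log_5(5) = 1 and f(n) = Θ(n^1), Case 2 applies. T(n) = O(n log n).

Answer: O(n log n)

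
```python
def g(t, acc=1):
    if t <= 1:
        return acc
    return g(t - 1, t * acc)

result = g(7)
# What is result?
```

Accumulator trace (n, acc): (7, 1) -> (6, 7) -> (5, 42) -> (4, 210) -> (3, 840) -> (2, 2520) -> (1, 5040) -> return 5040

Answer: 5040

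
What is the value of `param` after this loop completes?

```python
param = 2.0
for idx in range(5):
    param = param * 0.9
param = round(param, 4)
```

Exponential decay: 2.0 * 0.9^5
`param` takes the values: 2.0 → 1.8 → 1.62 → 1.458 → 1.3122 → 1.18098 → 1.181

Answer: 1.181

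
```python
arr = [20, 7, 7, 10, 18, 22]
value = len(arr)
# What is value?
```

Trace:
`arr = [20, 7, 7, 10, 18, 22]` → arr = [20, 7, 7, 10, 18, 22]
`value = len(arr)` → value = 6
So value = 6

Answer: 6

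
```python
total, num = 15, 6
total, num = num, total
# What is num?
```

Trace:
`total, num = 15, 6` → total = 15; num = 6
`total, num = num, total` → total = 6; num = 15
So num = 15

Answer: 15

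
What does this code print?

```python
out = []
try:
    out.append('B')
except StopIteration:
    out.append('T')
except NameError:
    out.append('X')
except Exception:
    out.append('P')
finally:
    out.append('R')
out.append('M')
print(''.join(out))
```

Execution trace: 'B' (try body, no exception) → 'R' (finally) → 'M' (after the try/except). Output: BRM

Answer: BRM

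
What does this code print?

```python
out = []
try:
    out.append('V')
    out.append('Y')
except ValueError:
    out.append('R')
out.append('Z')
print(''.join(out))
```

Execution trace: 'V' (try body) → 'Y' (try body, no exception) → 'Z' (after the try/except). Output: VYZ

Answer: VYZ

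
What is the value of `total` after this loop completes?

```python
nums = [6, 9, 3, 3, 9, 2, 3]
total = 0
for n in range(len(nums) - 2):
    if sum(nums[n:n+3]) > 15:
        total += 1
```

Count windows with sum > 15
`total` takes the values: 0 → 1

Answer: 1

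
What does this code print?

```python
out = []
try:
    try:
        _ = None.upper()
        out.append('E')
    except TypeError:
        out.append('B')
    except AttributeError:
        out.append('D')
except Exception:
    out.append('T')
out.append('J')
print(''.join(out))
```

Execution trace: 'D' (inner except AttributeError) → 'J' (after the try/except). Output: DJ

Answer: DJ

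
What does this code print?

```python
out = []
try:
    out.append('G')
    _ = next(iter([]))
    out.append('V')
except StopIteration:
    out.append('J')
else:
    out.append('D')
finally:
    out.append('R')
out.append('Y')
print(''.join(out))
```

Execution trace: 'G' (try body) → 'J' (except StopIteration) → 'R' (finally) → 'Y' (after the try/except). Output: GJRY

Answer: GJRY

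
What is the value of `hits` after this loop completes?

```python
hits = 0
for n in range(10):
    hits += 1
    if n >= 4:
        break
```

Loop breaks when n reaches 4, hits is 5
`hits` takes the values: 0 → 1 → 2 → 3 → 4 → 5

Answer: 5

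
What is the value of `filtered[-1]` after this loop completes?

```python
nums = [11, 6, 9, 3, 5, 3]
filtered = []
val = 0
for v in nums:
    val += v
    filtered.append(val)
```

Cumulative sum ends at 37
`filtered` takes the values: [] → [11] → [11, 17] → [11, 17, 26] → [11, 17, 26, 29] → [11, 17, 26, 29, 34] → [11, 17, 26, 29, 34, 37]
So `filtered[-1]` = 37

Answer: 37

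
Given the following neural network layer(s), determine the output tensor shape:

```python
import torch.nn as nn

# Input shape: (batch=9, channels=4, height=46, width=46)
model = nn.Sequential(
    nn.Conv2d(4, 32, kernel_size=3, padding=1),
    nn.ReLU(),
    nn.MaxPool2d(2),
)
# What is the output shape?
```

Input: (9, 4, 46, 46) -> after Conv2d: (9, 32, 46, 46) -> after ReLU: (9, 32, 46, 46) -> Output: (9, 32, 23, 23)

Answer: (9, 32, 23, 23)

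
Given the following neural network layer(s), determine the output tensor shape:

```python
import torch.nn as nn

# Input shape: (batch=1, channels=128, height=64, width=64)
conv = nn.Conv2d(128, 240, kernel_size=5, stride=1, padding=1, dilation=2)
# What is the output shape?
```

Input: (1, 128, 64, 64) -> Output: (1, 240, 58, 58)

Answer: (1, 240, 58, 58)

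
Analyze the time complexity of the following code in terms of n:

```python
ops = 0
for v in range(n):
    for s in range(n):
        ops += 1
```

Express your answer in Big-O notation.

Each loop level contributes: n × n. Multiplying the contributions gives O(n^2).

Answer: O(n^2)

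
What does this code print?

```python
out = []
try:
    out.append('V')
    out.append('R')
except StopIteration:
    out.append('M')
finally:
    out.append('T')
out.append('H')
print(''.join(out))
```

Execution trace: 'V' (try body) → 'R' (try body, no exception) → 'T' (finally) → 'H' (after the try/except). Output: VRTH

Answer: VRTH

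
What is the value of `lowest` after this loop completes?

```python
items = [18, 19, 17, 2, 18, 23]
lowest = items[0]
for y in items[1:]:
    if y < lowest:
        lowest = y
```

Minimum of [18, 19, 17, 2, 18, 23]
`lowest` takes the values: 18 → 17 → 2

Answer: 2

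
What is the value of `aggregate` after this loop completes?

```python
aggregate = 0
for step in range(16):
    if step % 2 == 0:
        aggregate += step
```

Sum of even numbers 0 to 15
`aggregate` takes the values: 0 → 2 → 6 → 12 → 20 → 30 → 42 → 56

Answer: 56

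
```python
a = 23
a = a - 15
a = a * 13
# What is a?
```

Trace:
`a = 23` → a = 23
`a = a - 15` → a = 8
`a = a * 13` → a = 104
So a = 104

Answer: 104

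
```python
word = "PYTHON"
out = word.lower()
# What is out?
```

Trace:
`word = "PYTHON"` → word = 'PYTHON'
`out = word.lower()` → out = 'python'
So out = 'python'

Answer: 'python'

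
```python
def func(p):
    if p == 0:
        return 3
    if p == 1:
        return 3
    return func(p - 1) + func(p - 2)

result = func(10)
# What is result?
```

Build up from base cases: func(0)=3, func(1)=3, func(2)=6, func(3)=9, func(4)=15, func(5)=24, func(6)=39, ..., func(10)=267

Answer: 267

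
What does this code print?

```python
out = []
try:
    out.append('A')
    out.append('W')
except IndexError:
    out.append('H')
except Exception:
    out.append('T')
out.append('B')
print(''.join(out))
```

Execution trace: 'A' (try body) → 'W' (try body, no exception) → 'B' (after the try/except). Output: AWB

Answer: AWB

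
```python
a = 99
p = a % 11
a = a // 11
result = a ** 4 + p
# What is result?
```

Trace:
`a = 99` → a = 99
`p = a % 11` → p = 0
`a = a // 11` → a = 9
`result = a ** 4 + p` → result = 6561
So result = 6561

Answer: 6561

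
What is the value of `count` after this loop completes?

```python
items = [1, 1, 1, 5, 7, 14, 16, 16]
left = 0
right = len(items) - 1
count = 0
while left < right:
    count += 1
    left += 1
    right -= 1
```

Iterations until pointers meet (list length 8)
`count` takes the values: 0 → 1 → 2 → 3 → 4

Answer: 4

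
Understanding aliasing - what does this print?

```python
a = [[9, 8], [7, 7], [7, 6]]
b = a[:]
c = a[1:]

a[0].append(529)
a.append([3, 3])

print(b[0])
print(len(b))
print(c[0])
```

Key concept: slice with nested mutation.
Step by step:
`a = [[9, 8], [7, 7], [7, 6]]` → a = [[9, 8], [7, 7], [7, 6]]
`b = a[:]` → b = [[9, 8], [7, 7], [7, 6]]
`c = a[1:]` → c = [[7, 7], [7, 6]]
`a[0].append(529)` → a = [[9, 8, 529], [7, 7], [7, 6]]; b = [[9, 8, 529], [7, 7], [7, 6]]
`a.append([3, 3])` → a = [[9, 8, 529], [7, 7], [7, 6], [3, 3]]
`print(b[0])` → prints [9, 8, 529]
`print(len(b))` → prints 3
`print(c[0])` → prints [7, 7]

Answer:
[9, 8, 529]
3
[7, 7]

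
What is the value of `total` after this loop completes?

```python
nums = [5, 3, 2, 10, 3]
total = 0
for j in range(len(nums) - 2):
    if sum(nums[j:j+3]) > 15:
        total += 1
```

Count windows with sum > 15
`total` takes the values: 0

Answer: 0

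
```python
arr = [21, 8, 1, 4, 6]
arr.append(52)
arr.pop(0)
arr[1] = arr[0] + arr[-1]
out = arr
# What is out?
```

Trace:
`arr = [21, 8, 1, 4, 6]` → arr = [21, 8, 1, 4, 6]
`arr.append(52)` → arr = [21, 8, 1, 4, 6, 52]
`arr.pop(0)` → arr = [8, 1, 4, 6, 52]
`arr[1] = arr[0] + arr[-1]` → arr = [8, 60, 4, 6, 52]
`out = arr` → out = [8, 60, 4, 6, 52]
So out = [8, 60, 4, 6, 52]

Answer: [8, 60, 4, 6, 52]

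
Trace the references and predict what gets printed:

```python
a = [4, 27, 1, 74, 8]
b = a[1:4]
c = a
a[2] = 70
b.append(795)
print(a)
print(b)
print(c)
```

Key concept: slice vs alias.
Step by step:
`a = [4, 27, 1, 74, 8]` → a = [4, 27, 1, 74, 8]
`b = a[1:4]` → b = [27, 1, 74]
`c = a` → c = [4, 27, 1, 74, 8] (same object as a)
`a[2] = 70` → a = [4, 27, 70, 74, 8] (same object as c); c = [4, 27, 70, 74, 8] (same object as a)
`b.append(795)` → b = [27, 1, 74, 795]
`print(a)` → prints [4, 27, 70, 74, 8]
`print(b)` → prints [27, 1, 74, 795]
`print(c)` → prints [4, 27, 70, 74, 8]

Answer:
[4, 27, 70, 74, 8]
[27, 1, 74, 795]
[4, 27, 70, 74, 8]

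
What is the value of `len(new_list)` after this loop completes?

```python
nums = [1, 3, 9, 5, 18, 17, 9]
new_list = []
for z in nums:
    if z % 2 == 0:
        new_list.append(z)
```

Count even numbers in [1, 3, 9, 5, 18, 17, 9]
`new_list` takes the values: [] → [18]
So `len(new_list)` = 1

Answer: 1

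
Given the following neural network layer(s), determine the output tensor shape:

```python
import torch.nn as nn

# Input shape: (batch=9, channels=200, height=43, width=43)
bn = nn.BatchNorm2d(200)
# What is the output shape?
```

Input: (9, 200, 43, 43) -> Output: (9, 200, 43, 43)

Answer: (9, 200, 43, 43)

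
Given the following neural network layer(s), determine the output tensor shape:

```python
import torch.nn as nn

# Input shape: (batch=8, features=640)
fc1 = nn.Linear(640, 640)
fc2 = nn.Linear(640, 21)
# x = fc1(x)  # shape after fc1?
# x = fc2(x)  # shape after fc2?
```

Input: (8, 640) -> after fc1: (8, 640) -> Output: (8, 21)

Answer: (8, 21)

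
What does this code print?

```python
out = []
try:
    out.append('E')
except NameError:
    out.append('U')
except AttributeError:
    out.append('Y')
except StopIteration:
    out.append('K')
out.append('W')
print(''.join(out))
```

Execution trace: 'E' (try body, no exception) → 'W' (after the try/except). Output: EW

Answer: EW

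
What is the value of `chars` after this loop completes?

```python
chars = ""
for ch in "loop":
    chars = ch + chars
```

Reverse 'loop'
`chars` takes the values: "" → "l" → "ol" → "ool" → "pool"

Answer: "pool"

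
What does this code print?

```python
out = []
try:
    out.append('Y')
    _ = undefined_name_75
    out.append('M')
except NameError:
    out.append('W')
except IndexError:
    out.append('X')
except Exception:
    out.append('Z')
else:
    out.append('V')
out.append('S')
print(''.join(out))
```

Execution trace: 'Y' (try body) → 'W' (except NameError) → 'S' (after the try/except). Output: YWS

Answer: YWS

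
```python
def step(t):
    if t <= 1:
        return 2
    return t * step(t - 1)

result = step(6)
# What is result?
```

step(6) = 6 * 5 * 4 * 3 * 2 * 2 = 1440

Answer: 1440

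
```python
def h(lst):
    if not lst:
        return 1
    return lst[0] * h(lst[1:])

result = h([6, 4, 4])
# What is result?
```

Product over [6, 4, 4] = 6 * 4 * 4 = 96

Answer: 96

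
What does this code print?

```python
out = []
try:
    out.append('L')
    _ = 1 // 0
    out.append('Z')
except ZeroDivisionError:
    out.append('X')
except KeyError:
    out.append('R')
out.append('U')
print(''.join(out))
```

Execution trace: 'L' (try body) → 'X' (except ZeroDivisionError) → 'U' (after the try/except). Output: LXU

Answer: LXU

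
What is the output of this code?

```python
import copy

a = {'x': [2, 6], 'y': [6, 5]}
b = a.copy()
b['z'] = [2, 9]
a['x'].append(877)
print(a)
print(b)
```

Key concept: shallow copy of dict with mutable values.
Step by step:
`a = {'x': [2, 6], 'y': [6, 5]}` → a = {'x': [2, 6], 'y': [6, 5]}
`b = a.copy()` → b = {'x': [2, 6], 'y': [6, 5]}
`b['z'] = [2, 9]` → b = {'x': [2, 6], 'y': [6, 5], 'z': [2, 9]}
`a['x'].append(877)` → a = {'x': [2, 6, 877], 'y': [6, 5]}; b = {'x': [2, 6, 877], 'y': [6, 5], 'z': [2, 9]}
`print(a)` → prints {'x': [2, 6, 877], 'y': [6, 5]}
`print(b)` → prints {'x': [2, 6, 877], 'y': [6, 5], 'z': [2, 9]}

Answer:
{'x': [2, 6, 877], 'y': [6, 5]}
{'x': [2, 6, 877], 'y': [6, 5], 'z': [2, 9]}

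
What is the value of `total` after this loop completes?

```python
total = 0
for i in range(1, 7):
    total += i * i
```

Sum of squares 1² to 6² = 91
`total` takes the values: 0 → 1 → 5 → 14 → 30 → 55 → 91

Answer: 91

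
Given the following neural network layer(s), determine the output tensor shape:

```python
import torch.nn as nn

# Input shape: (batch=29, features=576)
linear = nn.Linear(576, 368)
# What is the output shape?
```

Input: (29, 576) -> Output: (29, 368)

Answer: (29, 368)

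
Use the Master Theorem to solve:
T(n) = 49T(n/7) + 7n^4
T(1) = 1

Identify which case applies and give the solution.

a=49, b=7, f(n)=7n^4. log_7(49) = 2. Since c=4 > 2 and the regularity condition holds (49(n/7)^4 = (49/7^4)n^4 with 49/7^4 < 1), Case 3 applies: T(n) = Θ(f(n)) = O(n^4).

Answer: O(n^4) - Case 3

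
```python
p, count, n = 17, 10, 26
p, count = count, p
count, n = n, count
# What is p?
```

Trace:
`p, count, n = 17, 10, 26` → p = 17; count = 10; n = 26
`p, count = count, p` → p = 10; count = 17
`count, n = n, count` → count = 26; n = 17
So p = 10

Answer: 10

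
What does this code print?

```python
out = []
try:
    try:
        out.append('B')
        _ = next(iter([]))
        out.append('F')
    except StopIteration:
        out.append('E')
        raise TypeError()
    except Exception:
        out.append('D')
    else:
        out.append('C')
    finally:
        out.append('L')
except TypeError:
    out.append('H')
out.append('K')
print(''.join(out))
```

Execution trace: 'B' (try body) → 'E' (except StopIteration) → 'L' (finally) → 'H' (outer except TypeError) → 'K' (after the try/except). Output: BELHK

Answer: BELHK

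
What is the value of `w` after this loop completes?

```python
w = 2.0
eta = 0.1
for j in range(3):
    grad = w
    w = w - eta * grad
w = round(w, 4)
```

Gradient descent: w = 2.0 * (1 - 0.1)^3
`w` takes the values: 2.0 → 1.8 → 1.62 → 1.458

Answer: 1.458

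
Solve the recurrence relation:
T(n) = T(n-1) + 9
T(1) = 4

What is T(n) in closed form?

Unrolling: T(n) = T(1) + 9·(n-1) = 4 + 9(n-1) = 9n - 5.

Answer: T(n) = 9n - 5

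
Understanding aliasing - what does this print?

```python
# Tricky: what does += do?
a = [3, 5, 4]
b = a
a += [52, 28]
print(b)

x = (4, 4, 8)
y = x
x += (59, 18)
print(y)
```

Key concept: += behavior differs for mutable vs immutable.
Step by step:
`a = [3, 5, 4]` → a = [3, 5, 4]
`b = a` → b = [3, 5, 4] (same object as a)
`a += [52, 28]` → a = [3, 5, 4, 52, 28] (same object as b); b = [3, 5, 4, 52, 28] (same object as a)
`print(b)` → prints [3, 5, 4, 52, 28]
`x = (4, 4, 8)` → x = (4, 4, 8)
`y = x` → y = (4, 4, 8)
`x += (59, 18)` → x = (4, 4, 8, 59, 18)
`print(y)` → prints (4, 4, 8)

Answer:
[3, 5, 4, 52, 28]
(4, 4, 8)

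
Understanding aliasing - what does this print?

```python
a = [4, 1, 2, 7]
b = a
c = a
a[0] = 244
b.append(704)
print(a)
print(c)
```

Key concept: multiple aliases.
Step by step:
`a = [4, 1, 2, 7]` → a = [4, 1, 2, 7]
`b = a` → b = [4, 1, 2, 7] (same object as a)
`c = a` → c = [4, 1, 2, 7] (same object as a, b)
`a[0] = 244` → a = [244, 1, 2, 7] (same object as b, c); b = [244, 1, 2, 7] (same object as a, c); c = [244, 1, 2, 7] (same object as a, b)
`b.append(704)` → a = [244, 1, 2, 7, 704] (same object as b, c); b = [244, 1, 2, 7, 704] (same object as a, c); c = [244, 1, 2, 7, 704] (same object as a, b)
`print(a)` → prints [244, 1, 2, 7, 704]
`print(c)` → prints [244, 1, 2, 7, 704]

Answer:
[244, 1, 2, 7, 704]
[244, 1, 2, 7, 704]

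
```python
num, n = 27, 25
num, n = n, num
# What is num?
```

Trace:
`num, n = 27, 25` → num = 27; n = 25
`num, n = n, num` → num = 25; n = 27
So num = 25

Answer: 25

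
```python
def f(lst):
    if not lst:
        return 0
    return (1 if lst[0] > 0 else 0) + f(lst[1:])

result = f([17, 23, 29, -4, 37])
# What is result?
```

Count of positive elements in [17, 23, 29, -4, 37] = 4

Answer: 4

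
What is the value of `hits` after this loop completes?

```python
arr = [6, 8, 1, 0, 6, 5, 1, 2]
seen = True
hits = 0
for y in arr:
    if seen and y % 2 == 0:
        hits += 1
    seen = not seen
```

Count even values at even positions
`hits` takes the values: 0 → 1 → 2

Answer: 2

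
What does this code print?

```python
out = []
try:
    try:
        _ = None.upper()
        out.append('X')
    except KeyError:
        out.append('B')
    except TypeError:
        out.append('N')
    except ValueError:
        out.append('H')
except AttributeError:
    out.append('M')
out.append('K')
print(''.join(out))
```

Execution trace: 'M' (outer except AttributeError) → 'K' (after the try/except). Output: MK

Answer: MK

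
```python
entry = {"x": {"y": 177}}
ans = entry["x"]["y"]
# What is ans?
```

Trace:
`entry = {"x": {"y": 177}}` → entry = {'x': {'y': 177}}
`ans = entry["x"]["y"]` → ans = 177
So ans = 177

Answer: 177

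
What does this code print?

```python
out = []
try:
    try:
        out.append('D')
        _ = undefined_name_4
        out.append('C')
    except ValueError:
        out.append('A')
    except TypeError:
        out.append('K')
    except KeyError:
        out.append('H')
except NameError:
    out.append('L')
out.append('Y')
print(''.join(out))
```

Execution trace: 'D' (try body) → 'L' (outer except NameError) → 'Y' (after the try/except). Output: DLY

Answer: DLY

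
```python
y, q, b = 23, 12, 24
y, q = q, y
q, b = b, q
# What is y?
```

Trace:
`y, q, b = 23, 12, 24` → y = 23; q = 12; b = 24
`y, q = q, y` → y = 12; q = 23
`q, b = b, q` → q = 24; b = 23
So y = 12

Answer: 12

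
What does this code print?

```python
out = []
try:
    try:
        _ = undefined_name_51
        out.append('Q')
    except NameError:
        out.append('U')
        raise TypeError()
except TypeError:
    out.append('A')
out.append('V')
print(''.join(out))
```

Execution trace: 'U' (inner except NameError) → 'A' (outer except TypeError) → 'V' (after the try/except). Output: UAV

Answer: UAV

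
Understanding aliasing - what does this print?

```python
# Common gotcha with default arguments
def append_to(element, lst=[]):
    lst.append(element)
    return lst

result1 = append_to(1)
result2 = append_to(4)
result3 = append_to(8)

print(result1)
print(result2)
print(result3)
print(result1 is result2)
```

Key concept: mutable default argument gotcha.
Step by step:
`result1 = append_to(1)` → result1 = [1]
`result2 = append_to(4)` → result1 = [1, 4] (same object as result2); result2 = [1, 4] (same object as result1)
`result3 = append_to(8)` → result1 = [1, 4, 8] (same object as result2, result3); result2 = [1, 4, 8] (same object as result1, result3); result3 = [1, 4, 8] (same object as result1, result2)
`print(result1)` → prints [1, 4, 8]
`print(result2)` → prints [1, 4, 8]
`print(result3)` → prints [1, 4, 8]
`print(result1 is result2)` → prints True

Answer:
[1, 4, 8]
[1, 4, 8]
[1, 4, 8]
True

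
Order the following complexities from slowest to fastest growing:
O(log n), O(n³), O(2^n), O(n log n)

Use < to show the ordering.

Ordered by growth rate: O(log n) < O(n log n) < O(n³) < O(2^n)

Answer: O(log n) < O(n log n) < O(n³) < O(2^n)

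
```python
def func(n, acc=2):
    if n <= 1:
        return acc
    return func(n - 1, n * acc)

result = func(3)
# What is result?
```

Accumulator trace (n, acc): (3, 2) -> (2, 6) -> (1, 12) -> return 12

Answer: 12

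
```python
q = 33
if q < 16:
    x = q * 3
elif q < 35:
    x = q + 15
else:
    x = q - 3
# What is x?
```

Trace:
`q = 33` → q = 33
`if q < 16: ...` → q < 16 is False, q < 35 is True → x = 48
So x = 48

Answer: 48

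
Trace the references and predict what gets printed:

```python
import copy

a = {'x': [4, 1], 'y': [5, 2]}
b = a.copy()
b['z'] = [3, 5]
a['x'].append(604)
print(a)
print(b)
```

Key concept: shallow copy of dict with mutable values.
Step by step:
`a = {'x': [4, 1], 'y': [5, 2]}` → a = {'x': [4, 1], 'y': [5, 2]}
`b = a.copy()` → b = {'x': [4, 1], 'y': [5, 2]}
`b['z'] = [3, 5]` → b = {'x': [4, 1], 'y': [5, 2], 'z': [3, 5]}
`a['x'].append(604)` → a = {'x': [4, 1, 604], 'y': [5, 2]}; b = {'x': [4, 1, 604], 'y': [5, 2], 'z': [3, 5]}
`print(a)` → prints {'x': [4, 1, 604], 'y': [5, 2]}
`print(b)` → prints {'x': [4, 1, 604], 'y': [5, 2], 'z': [3, 5]}

Answer:
{'x': [4, 1, 604], 'y': [5, 2]}
{'x': [4, 1, 604], 'y': [5, 2], 'z': [3, 5]}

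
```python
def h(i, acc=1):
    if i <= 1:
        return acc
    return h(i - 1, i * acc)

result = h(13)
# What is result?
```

Accumulator trace (n, acc): (13, 1) -> (12, 13) -> (11, 156) -> (10, 1716) -> (9, 17160) -> (8, 154440) -> (7, 1235520) -> (6, 8648640) -> (5, 51891840) -> (4, 259459200) -> (3, 1037836800) -> (2, 3113510400) -> (1, 6227020800) -> return 6227020800

Answer: 6227020800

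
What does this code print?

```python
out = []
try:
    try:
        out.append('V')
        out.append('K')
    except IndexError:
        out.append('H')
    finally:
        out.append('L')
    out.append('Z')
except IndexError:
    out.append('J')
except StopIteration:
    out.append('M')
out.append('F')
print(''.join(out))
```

Execution trace: 'V' (inner try body) → 'K' (inner try body, no exception) → 'L' (inner finally) → 'Z' (try body, no exception) → 'F' (after the try/except). Output: VKLZF

Answer: VKLZF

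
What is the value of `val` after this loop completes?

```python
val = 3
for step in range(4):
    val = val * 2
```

Multiply by 2, 4 times: 3 * 2^4 = 48
`val` takes the values: 3 → 6 → 12 → 24 → 48

Answer: 48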